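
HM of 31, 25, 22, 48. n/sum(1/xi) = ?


Sum of reciprocals = 1/31 + 1/25 + 1/22 + 1/48 = 0.138546
HM = 4/0.138546 = 28.8713

HM = 28.8713


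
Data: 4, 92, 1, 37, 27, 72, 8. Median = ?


Sorted: 1, 4, 8, 27, 37, 72, 92
n = 7 (odd)
Middle value = 27

Median = 27


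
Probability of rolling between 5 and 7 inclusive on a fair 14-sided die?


Favorable outcomes (5 ≤ roll ≤ 7): 3
Total outcomes = 14
P = 3/14 = 0.2143

P = 0.2143


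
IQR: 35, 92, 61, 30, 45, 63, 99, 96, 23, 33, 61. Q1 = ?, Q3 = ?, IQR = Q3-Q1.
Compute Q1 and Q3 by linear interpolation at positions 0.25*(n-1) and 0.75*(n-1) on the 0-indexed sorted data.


Sorted: 23, 30, 33, 35, 45, 61, 61, 63, 92, 96, 99
Q1 (25th %ile) = 34.0000
Q3 (75th %ile) = 77.5000
IQR = 77.5000 - 34.0000 = 43.5000

IQR = 43.5000


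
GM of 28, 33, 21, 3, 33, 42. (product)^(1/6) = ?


Product = 28 × 33 × 21 × 3 × 33 × 42 = 80681832
GM = 80681832^(1/6) = 20.7872

GM = 20.7872


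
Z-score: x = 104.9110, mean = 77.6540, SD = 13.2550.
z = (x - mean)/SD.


z = (104.9110 - 77.6540)/13.2550
= 27.2570/13.2550
= 2.0564

z = 2.0564


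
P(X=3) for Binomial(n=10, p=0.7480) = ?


C(10,3) = 120
p^3 = 0.418509
(1-p)^7 = 6.453626e-05
P = 120 * 0.418509 * 6.453626e-05 = 0.0032

P(X=3) = 0.0032


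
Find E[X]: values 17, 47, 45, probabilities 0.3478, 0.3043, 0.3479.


E[X] = 17*0.3478 + 47*0.3043 + 45*0.3479
= 5.9126 + 14.3021 + 15.6555
= 35.8702

E[X] = 35.8702


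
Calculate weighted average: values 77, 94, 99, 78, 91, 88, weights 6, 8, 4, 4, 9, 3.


Numerator = 77*6 + 94*8 + 99*4 + 78*4 + 91*9 + 88*3 = 3005
Denominator = 6 + 8 + 4 + 4 + 9 + 3 = 34
WM = 3005/34 = 88.3824

WM = 88.3824


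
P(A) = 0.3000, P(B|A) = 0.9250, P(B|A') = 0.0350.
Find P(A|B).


P(B) = P(B|A)*P(A) + P(B|A')*P(A')
= 0.9250*0.3000 + 0.0350*0.7000
= 0.277500 + 0.024500 = 0.302000
P(A|B) = 0.277500/0.302000 = 0.9189

P(A|B) = 0.9189


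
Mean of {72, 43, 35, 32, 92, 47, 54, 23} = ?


Sum = 72 + 43 + 35 + 32 + 92 + 47 + 54 + 23 = 398
n = 8
Mean = 398/8 = 49.7500

Mean = 49.7500


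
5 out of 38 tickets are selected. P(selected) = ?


P = 5/38 = 0.1316

P = 0.1316


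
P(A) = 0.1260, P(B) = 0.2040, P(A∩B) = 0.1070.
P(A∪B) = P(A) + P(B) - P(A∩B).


P(A∪B) = 0.1260 + 0.2040 - 0.1070
= 0.3300 - 0.1070
= 0.2230

P(A∪B) = 0.2230


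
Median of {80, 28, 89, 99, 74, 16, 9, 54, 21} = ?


Sorted: 9, 16, 21, 28, 54, 74, 80, 89, 99
n = 9 (odd)
Middle value = 54

Median = 54


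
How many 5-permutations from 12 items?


P(12,5) = 12!/7!
= 479001600/5040
= 95040

P(12,5) = 95040


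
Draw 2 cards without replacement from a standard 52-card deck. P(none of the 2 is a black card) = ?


P(no black cards) = (26/52) × (25/51)
= 0.2451

P = 0.2451


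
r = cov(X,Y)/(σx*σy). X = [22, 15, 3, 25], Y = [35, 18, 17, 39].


Mean X = 16.2500, Mean Y = 27.2500
SD X = 8.466847, SD Y = 9.858372
Cov = 73.687500
r = 73.687500/(8.466847*9.858372) = 0.8828

r = 0.8828


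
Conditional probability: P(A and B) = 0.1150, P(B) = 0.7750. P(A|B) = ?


P(A|B) = 0.1150/0.7750 = 0.1484

P(A|B) = 0.1484


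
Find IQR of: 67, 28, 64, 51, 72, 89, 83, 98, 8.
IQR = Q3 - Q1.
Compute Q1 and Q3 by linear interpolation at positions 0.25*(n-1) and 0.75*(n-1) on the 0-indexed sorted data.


Sorted: 8, 28, 51, 64, 67, 72, 83, 89, 98
Q1 (25th %ile) = 51.0000
Q3 (75th %ile) = 83.0000
IQR = 83.0000 - 51.0000 = 32.0000

IQR = 32.0000


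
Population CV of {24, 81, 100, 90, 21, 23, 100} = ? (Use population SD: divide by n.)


Mean = 62.7143
SD = 35.2044
CV = (35.2044/62.7143)*100 = 56.1345%

CV = 56.1345%


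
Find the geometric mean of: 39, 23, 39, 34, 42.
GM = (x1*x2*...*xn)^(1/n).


Product = 39 × 23 × 39 × 34 × 42 = 49955724
GM = 49955724^(1/5) = 34.6511

GM = 34.6511


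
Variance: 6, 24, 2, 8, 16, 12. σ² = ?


Mean = 11.3333
Squared deviations: 28.4444, 160.4444, 87.1111, 11.1111, 21.7778, 0.4444
Sum = 309.3333
Variance = 309.3333/6 = 51.5556

Variance = 51.5556


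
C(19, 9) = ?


C(19,9) = 19!/(9! × 10!)
= 121645100408832000/(362880 × 3628800)
= 92378

C(19,9) = 92378


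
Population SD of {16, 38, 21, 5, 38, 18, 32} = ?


Mean = 24.0000
Variance = 132.2857
SD = sqrt(132.2857) = 11.5016

SD = 11.5016


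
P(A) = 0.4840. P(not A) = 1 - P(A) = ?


P(not A) = 1 - 0.4840 = 0.5160

P(not A) = 0.5160


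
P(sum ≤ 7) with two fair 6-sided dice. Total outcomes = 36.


Total outcomes = 6×6 = 36
Favorable (sum ≤ 7): 21
P = 21/36 = 0.5833

P = 0.5833


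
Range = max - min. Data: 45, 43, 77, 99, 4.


Max = 99, Min = 4
Range = 99 - 4 = 95

Range = 95


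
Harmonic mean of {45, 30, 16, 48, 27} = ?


Sum of reciprocals = 1/45 + 1/30 + 1/16 + 1/48 + 1/27 = 0.175926
HM = 5/0.175926 = 28.4211

HM = 28.4211


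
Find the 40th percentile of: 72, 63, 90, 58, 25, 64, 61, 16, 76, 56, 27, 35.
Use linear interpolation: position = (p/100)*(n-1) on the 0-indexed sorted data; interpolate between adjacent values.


Sorted: 16, 25, 27, 35, 56, 58, 61, 63, 64, 72, 76, 90
n = 12
Index = 40/100 * 11 = 4.4000
Lower = data[4] = 56, Upper = data[5] = 58
P40 = 56 + 0.4000*(2) = 56.8000

P40 = 56.8000


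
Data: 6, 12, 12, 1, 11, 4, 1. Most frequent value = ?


Frequencies: 1:2, 4:1, 6:1, 11:1, 12:2
Max frequency = 2
Mode = 1, 12

Mode = 1, 12


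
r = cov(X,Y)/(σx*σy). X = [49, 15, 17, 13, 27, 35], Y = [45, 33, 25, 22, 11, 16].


Mean X = 26.0000, Mean Y = 25.3333
SD X = 12.793227, SD Y = 11.175370
Cov = 52.666667
r = 52.666667/(12.793227*11.175370) = 0.3684

r = 0.3684


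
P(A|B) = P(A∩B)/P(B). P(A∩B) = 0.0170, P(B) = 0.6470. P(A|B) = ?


P(A|B) = 0.0170/0.6470 = 0.0263

P(A|B) = 0.0263


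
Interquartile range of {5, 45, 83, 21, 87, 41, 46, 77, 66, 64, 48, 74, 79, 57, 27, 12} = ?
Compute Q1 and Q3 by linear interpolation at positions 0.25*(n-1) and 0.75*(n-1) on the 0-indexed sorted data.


Sorted: 5, 12, 21, 27, 41, 45, 46, 48, 57, 64, 66, 74, 77, 79, 83, 87
Q1 (25th %ile) = 37.5000
Q3 (75th %ile) = 74.7500
IQR = 74.7500 - 37.5000 = 37.2500

IQR = 37.2500


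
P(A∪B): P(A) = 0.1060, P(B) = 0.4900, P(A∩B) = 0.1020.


P(A∪B) = 0.1060 + 0.4900 - 0.1020
= 0.5960 - 0.1020
= 0.4940

P(A∪B) = 0.4940


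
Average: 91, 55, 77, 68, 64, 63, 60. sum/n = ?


Sum = 91 + 55 + 77 + 68 + 64 + 63 + 60 = 478
n = 7
Mean = 478/7 = 68.2857

Mean = 68.2857


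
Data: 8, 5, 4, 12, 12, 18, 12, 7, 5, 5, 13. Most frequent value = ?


Frequencies: 4:1, 5:3, 7:1, 8:1, 12:3, 13:1, 18:1
Max frequency = 3
Mode = 5, 12

Mode = 5, 12


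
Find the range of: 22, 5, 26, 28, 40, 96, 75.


Max = 96, Min = 5
Range = 96 - 5 = 91

Range = 91


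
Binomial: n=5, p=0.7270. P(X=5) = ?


C(5,5) = 1
p^5 = 0.203082
(1-p)^0 = 1.000000
P = 1 * 0.203082 * 1.000000 = 0.2031

P(X=5) = 0.2031


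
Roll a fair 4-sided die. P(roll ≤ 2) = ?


Favorable outcomes (roll ≤ 2): 2
Total outcomes = 4
P = 2/4 = 0.5000

P = 0.5000


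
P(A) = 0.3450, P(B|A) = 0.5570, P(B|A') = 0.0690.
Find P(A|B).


P(B) = P(B|A)*P(A) + P(B|A')*P(A')
= 0.5570*0.3450 + 0.0690*0.6550
= 0.192165 + 0.045195 = 0.237360
P(A|B) = 0.192165/0.237360 = 0.8096

P(A|B) = 0.8096


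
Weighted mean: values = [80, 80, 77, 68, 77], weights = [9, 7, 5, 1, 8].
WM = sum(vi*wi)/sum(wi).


Numerator = 80*9 + 80*7 + 77*5 + 68*1 + 77*8 = 2349
Denominator = 9 + 7 + 5 + 1 + 8 = 30
WM = 2349/30 = 78.3000

WM = 78.3000


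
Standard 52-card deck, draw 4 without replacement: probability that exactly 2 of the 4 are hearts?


Hypergeometric: P(X=2) = C(13,2)·C(39,2) / C(52,4)
= 78 × 741 / 270725
= 57798/270725 = 0.2135

P = 0.2135


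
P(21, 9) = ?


P(21,9) = 21!/12!
= 51090942171709440000/479001600
= 106661318400

P(21,9) = 106661318400


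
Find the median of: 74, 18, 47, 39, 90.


Sorted: 18, 39, 47, 74, 90
n = 5 (odd)
Middle value = 47

Median = 47


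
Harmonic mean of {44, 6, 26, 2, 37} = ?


Sum of reciprocals = 1/44 + 1/6 + 1/26 + 1/2 + 1/37 = 0.754883
HM = 5/0.754883 = 6.6235

HM = 6.6235


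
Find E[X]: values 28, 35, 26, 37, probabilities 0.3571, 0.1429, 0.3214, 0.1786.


E[X] = 28*0.3571 + 35*0.1429 + 26*0.3214 + 37*0.1786
= 9.9988 + 5.0015 + 8.3564 + 6.6082
= 29.9649

E[X] = 29.9649


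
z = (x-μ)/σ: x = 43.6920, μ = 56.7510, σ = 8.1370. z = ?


z = (43.6920 - 56.7510)/8.1370
= -13.0590/8.1370
= -1.6049

z = -1.6049


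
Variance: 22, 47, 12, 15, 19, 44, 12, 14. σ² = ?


Mean = 23.1250
Squared deviations: 1.2656, 570.0156, 123.7656, 66.0156, 17.0156, 435.7656, 123.7656, 83.2656
Sum = 1420.8750
Variance = 1420.8750/8 = 177.6094

Variance = 177.6094


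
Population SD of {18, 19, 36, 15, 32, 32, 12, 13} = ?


Mean = 22.1250
Variance = 81.3594
SD = sqrt(81.3594) = 9.0199

SD = 9.0199


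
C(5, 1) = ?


C(5,1) = 5!/(1! × 4!)
= 120/(1 × 24)
= 5

C(5,1) = 5


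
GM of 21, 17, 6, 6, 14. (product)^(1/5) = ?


Product = 21 × 17 × 6 × 6 × 14 = 179928
GM = 179928^(1/5) = 11.2466

GM = 11.2466


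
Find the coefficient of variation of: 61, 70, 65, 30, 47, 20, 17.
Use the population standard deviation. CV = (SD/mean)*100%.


Mean = 44.2857
SD = 20.4081
CV = (20.4081/44.2857)*100 = 46.0828%

CV = 46.0828%


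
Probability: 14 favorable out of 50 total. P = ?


P = 14/50 = 0.2800

P = 0.2800


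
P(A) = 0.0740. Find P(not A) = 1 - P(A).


P(not A) = 1 - 0.0740 = 0.9260

P(not A) = 0.9260


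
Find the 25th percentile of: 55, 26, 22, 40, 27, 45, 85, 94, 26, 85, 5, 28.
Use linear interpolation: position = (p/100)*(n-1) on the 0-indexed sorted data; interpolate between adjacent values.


Sorted: 5, 22, 26, 26, 27, 28, 40, 45, 55, 85, 85, 94
n = 12
Index = 25/100 * 11 = 2.7500
Lower = data[2] = 26, Upper = data[3] = 26
P25 = 26 + 0.7500*(0) = 26.0000

P25 = 26.0000


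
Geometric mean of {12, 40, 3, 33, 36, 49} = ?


Product = 12 × 40 × 3 × 33 × 36 × 49 = 83825280
GM = 83825280^(1/6) = 20.9200

GM = 20.9200


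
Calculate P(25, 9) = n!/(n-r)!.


P(25,9) = 25!/16!
= 15511210043330985984000000/20922789888000
= 741354768000

P(25,9) = 741354768000


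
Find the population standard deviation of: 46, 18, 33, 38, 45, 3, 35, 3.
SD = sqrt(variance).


Mean = 27.6250
Variance = 266.9844
SD = sqrt(266.9844) = 16.3397

SD = 16.3397


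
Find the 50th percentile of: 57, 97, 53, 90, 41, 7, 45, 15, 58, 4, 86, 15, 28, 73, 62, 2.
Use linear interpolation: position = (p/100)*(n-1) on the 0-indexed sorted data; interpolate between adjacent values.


Sorted: 2, 4, 7, 15, 15, 28, 41, 45, 53, 57, 58, 62, 73, 86, 90, 97
n = 16
Index = 50/100 * 15 = 7.5000
Lower = data[7] = 45, Upper = data[8] = 53
P50 = 45 + 0.5000*(8) = 49.0000

P50 = 49.0000


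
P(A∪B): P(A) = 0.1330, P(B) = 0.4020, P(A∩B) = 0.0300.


P(A∪B) = 0.1330 + 0.4020 - 0.0300
= 0.5350 - 0.0300
= 0.5050

P(A∪B) = 0.5050


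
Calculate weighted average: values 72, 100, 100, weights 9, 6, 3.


Numerator = 72*9 + 100*6 + 100*3 = 1548
Denominator = 9 + 6 + 3 = 18
WM = 1548/18 = 86.0000

WM = 86.0000


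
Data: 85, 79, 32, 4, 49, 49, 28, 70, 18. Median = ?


Sorted: 4, 18, 28, 32, 49, 49, 70, 79, 85
n = 9 (odd)
Middle value = 49

Median = 49


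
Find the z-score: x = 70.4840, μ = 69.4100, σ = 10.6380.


z = (70.4840 - 69.4100)/10.6380
= 1.0740/10.6380
= 0.1010

z = 0.1010


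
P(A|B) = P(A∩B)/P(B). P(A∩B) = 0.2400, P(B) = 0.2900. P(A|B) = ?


P(A|B) = 0.2400/0.2900 = 0.8276

P(A|B) = 0.8276


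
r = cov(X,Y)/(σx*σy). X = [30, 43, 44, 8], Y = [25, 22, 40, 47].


Mean X = 31.2500, Mean Y = 33.5000
SD X = 14.515078, SD Y = 10.356158
Cov = -88.875000
r = -88.875000/(14.515078*10.356158) = -0.5912

r = -0.5912


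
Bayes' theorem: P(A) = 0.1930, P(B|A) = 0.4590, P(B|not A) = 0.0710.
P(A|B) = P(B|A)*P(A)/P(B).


P(B) = P(B|A)*P(A) + P(B|A')*P(A')
= 0.4590*0.1930 + 0.0710*0.8070
= 0.088587 + 0.057297 = 0.145884
P(A|B) = 0.088587/0.145884 = 0.6072

P(A|B) = 0.6072


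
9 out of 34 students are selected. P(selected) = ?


P = 9/34 = 0.2647

P = 0.2647


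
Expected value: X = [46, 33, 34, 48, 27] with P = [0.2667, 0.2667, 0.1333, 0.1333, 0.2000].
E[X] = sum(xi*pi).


E[X] = 46*0.2667 + 33*0.2667 + 34*0.1333 + 48*0.1333 + 27*0.2000
= 12.2682 + 8.8011 + 4.5322 + 6.3984 + 5.4000
= 37.3999

E[X] = 37.3999


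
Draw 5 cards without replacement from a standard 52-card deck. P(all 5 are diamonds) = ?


P(all diamonds) = (13/52) × (12/51) × (11/50) × (10/49) × (9/48)
= 0.0005

P = 0.0005


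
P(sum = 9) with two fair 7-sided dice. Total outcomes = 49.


Total outcomes = 7×7 = 49
Favorable (sum = 9): 6
P = 6/49 = 0.1224

P = 0.1224


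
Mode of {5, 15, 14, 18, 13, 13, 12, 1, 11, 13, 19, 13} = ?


Frequencies: 1:1, 5:1, 11:1, 12:1, 13:4, 14:1, 15:1, 18:1, 19:1
Max frequency = 4
Mode = 13

Mode = 13


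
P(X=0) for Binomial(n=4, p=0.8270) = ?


C(4,0) = 1
p^0 = 1.000000
(1-p)^4 = 0.000896
P = 1 * 1.000000 * 0.000896 = 0.0009

P(X=0) = 0.0009


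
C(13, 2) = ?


C(13,2) = 13!/(2! × 11!)
= 6227020800/(2 × 39916800)
= 78

C(13,2) = 78


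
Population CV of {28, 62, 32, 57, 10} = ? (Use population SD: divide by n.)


Mean = 37.8000
SD = 19.2707
CV = (19.2707/37.8000)*100 = 50.9807%

CV = 50.9807%


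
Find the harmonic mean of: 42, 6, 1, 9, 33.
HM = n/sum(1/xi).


Sum of reciprocals = 1/42 + 1/6 + 1/1 + 1/9 + 1/33 = 1.331890
HM = 5/1.331890 = 3.7541

HM = 3.7541


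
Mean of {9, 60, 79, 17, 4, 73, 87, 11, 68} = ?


Sum = 9 + 60 + 79 + 17 + 4 + 73 + 87 + 11 + 68 = 408
n = 9
Mean = 408/9 = 45.3333

Mean = 45.3333


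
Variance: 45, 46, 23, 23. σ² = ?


Mean = 34.2500
Squared deviations: 115.5625, 138.0625, 126.5625, 126.5625
Sum = 506.7500
Variance = 506.7500/4 = 126.6875

Variance = 126.6875


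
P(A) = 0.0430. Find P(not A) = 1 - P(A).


P(not A) = 1 - 0.0430 = 0.9570

P(not A) = 0.9570


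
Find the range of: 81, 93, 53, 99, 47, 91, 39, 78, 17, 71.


Max = 99, Min = 17
Range = 99 - 17 = 82

Range = 82


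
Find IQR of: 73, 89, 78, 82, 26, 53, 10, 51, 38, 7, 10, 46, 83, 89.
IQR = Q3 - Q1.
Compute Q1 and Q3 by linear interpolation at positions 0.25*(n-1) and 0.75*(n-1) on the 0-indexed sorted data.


Sorted: 7, 10, 10, 26, 38, 46, 51, 53, 73, 78, 82, 83, 89, 89
Q1 (25th %ile) = 29.0000
Q3 (75th %ile) = 81.0000
IQR = 81.0000 - 29.0000 = 52.0000

IQR = 52.0000


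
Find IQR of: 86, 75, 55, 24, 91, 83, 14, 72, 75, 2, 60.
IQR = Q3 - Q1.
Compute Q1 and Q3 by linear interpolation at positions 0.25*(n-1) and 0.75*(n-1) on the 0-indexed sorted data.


Sorted: 2, 14, 24, 55, 60, 72, 75, 75, 83, 86, 91
Q1 (25th %ile) = 39.5000
Q3 (75th %ile) = 79.0000
IQR = 79.0000 - 39.5000 = 39.5000

IQR = 39.5000


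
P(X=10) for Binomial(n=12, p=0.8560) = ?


C(12,10) = 66
p^10 = 0.211221
(1-p)^2 = 0.020736
P = 66 * 0.211221 * 0.020736 = 0.2891

P(X=10) = 0.2891


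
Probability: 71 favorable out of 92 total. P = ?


P = 71/92 = 0.7717

P = 0.7717


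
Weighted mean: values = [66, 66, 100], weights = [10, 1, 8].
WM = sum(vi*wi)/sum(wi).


Numerator = 66*10 + 66*1 + 100*8 = 1526
Denominator = 10 + 1 + 8 = 19
WM = 1526/19 = 80.3158

WM = 80.3158


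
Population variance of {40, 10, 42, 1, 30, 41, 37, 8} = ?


Mean = 26.1250
Squared deviations: 192.5156, 260.0156, 252.0156, 631.2656, 15.0156, 221.2656, 118.2656, 328.5156
Sum = 2018.8750
Variance = 2018.8750/8 = 252.3594

Variance = 252.3594


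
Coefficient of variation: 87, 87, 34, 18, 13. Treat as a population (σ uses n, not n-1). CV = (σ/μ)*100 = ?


Mean = 47.8000
SD = 32.7500
CV = (32.7500/47.8000)*100 = 68.5146%

CV = 68.5146%


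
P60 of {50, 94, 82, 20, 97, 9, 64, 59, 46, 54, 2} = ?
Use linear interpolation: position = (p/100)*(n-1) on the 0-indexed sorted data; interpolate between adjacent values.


Sorted: 2, 9, 20, 46, 50, 54, 59, 64, 82, 94, 97
n = 11
Index = 60/100 * 10 = 6.0000
Lower = data[6] = 59, Upper = data[7] = 64
P60 = 59 + 0*(5) = 59.0000

P60 = 59.0000


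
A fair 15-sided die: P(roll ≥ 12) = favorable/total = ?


Favorable outcomes (roll ≥ 12): 4
Total outcomes = 15
P = 4/15 = 0.2667

P = 0.2667


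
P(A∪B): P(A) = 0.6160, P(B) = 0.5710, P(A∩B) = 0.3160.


P(A∪B) = 0.6160 + 0.5710 - 0.3160
= 1.1870 - 0.3160
= 0.8710

P(A∪B) = 0.8710


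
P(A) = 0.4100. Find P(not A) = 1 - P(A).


P(not A) = 1 - 0.4100 = 0.5900

P(not A) = 0.5900


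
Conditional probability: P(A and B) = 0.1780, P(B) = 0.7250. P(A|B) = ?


P(A|B) = 0.1780/0.7250 = 0.2455

P(A|B) = 0.2455


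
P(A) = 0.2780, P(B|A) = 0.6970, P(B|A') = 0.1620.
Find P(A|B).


P(B) = P(B|A)*P(A) + P(B|A')*P(A')
= 0.6970*0.2780 + 0.1620*0.7220
= 0.193766 + 0.116964 = 0.310730
P(A|B) = 0.193766/0.310730 = 0.6236

P(A|B) = 0.6236


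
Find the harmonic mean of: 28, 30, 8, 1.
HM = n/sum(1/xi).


Sum of reciprocals = 1/28 + 1/30 + 1/8 + 1/1 = 1.194048
HM = 4/1.194048 = 3.3500

HM = 3.3500


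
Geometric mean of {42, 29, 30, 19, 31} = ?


Product = 42 × 29 × 30 × 19 × 31 = 21522060
GM = 21522060^(1/5) = 29.2804

GM = 29.2804


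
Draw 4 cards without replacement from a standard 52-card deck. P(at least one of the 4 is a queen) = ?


P(at least one) = 1 - P(none)
P(none) = (48/52) × (47/51) × (46/50) × (45/49) = 0.718737
P(at least one) = 1 - 0.718737 = 0.2813

P = 0.2813


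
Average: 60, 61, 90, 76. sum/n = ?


Sum = 60 + 61 + 90 + 76 = 287
n = 4
Mean = 287/4 = 71.7500

Mean = 71.7500


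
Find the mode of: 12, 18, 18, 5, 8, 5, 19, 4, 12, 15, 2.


Frequencies: 2:1, 4:1, 5:2, 8:1, 12:2, 15:1, 18:2, 19:1
Max frequency = 2
Mode = 5, 12, 18

Mode = 5, 12, 18


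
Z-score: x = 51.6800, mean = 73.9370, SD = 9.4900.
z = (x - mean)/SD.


z = (51.6800 - 73.9370)/9.4900
= -22.2570/9.4900
= -2.3453

z = -2.3453


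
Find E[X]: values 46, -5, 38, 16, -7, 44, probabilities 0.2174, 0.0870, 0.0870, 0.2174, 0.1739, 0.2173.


E[X] = 46*0.2174 - 5*0.0870 + 38*0.0870 + 16*0.2174 - 7*0.1739 + 44*0.2173
= 10.0004 - 0.4350 + 3.3060 + 3.4784 - 1.2173 + 9.5612
= 24.6937

E[X] = 24.6937


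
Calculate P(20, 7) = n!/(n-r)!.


P(20,7) = 20!/13!
= 2432902008176640000/6227020800
= 390700800

P(20,7) = 390700800


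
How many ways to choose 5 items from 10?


C(10,5) = 10!/(5! × 5!)
= 3628800/(120 × 120)
= 252

C(10,5) = 252


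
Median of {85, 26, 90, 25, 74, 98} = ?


Sorted: 25, 26, 74, 85, 90, 98
n = 6 (even)
Middle values: 74 and 85
Median = (74+85)/2 = 79.5000

Median = 79.5000


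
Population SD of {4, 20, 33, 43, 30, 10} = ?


Mean = 23.3333
Variance = 181.2222
SD = sqrt(181.2222) = 13.4619

SD = 13.4619


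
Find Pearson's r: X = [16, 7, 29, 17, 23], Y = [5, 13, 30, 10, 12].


Mean X = 18.4000, Mean Y = 14.0000
SD X = 7.364781, SD Y = 8.461678
Cov = 39.800000
r = 39.800000/(7.364781*8.461678) = 0.6387

r = 0.6387


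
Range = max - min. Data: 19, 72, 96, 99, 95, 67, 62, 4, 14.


Max = 99, Min = 4
Range = 99 - 4 = 95

Range = 95


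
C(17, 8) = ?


C(17,8) = 17!/(8! × 9!)
= 355687428096000/(40320 × 362880)
= 24310

C(17,8) = 24310


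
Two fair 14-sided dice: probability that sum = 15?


Total outcomes = 14×14 = 196
Favorable (sum = 15): 14
P = 14/196 = 0.0714

P = 0.0714


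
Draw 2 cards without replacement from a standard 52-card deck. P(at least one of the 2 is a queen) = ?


P(at least one) = 1 - P(none)
P(none) = (48/52) × (47/51) = 0.850679
P(at least one) = 1 - 0.850679 = 0.1493

P = 0.1493


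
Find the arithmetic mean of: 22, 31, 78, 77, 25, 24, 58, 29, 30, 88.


Sum = 22 + 31 + 78 + 77 + 25 + 24 + 58 + 29 + 30 + 88 = 462
n = 10
Mean = 462/10 = 46.2000

Mean = 46.2000


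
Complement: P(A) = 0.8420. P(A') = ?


P(not A) = 1 - 0.8420 = 0.1580

P(not A) = 0.1580


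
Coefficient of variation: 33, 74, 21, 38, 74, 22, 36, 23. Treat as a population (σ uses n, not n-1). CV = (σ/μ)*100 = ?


Mean = 40.1250
SD = 20.4783
CV = (20.4783/40.1250)*100 = 51.0362%

CV = 51.0362%


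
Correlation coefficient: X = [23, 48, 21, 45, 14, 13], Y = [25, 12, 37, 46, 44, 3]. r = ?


Mean X = 27.3333, Mean Y = 27.8333
SD X = 14.031710, SD Y = 16.077071
Cov = 14.722222
r = 14.722222/(14.031710*16.077071) = 0.0653

r = 0.0653


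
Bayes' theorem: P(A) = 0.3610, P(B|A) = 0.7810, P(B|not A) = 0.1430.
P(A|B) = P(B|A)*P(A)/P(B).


P(B) = P(B|A)*P(A) + P(B|A')*P(A')
= 0.7810*0.3610 + 0.1430*0.6390
= 0.281941 + 0.091377 = 0.373318
P(A|B) = 0.281941/0.373318 = 0.7552

P(A|B) = 0.7552


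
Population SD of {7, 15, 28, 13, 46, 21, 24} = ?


Mean = 22.0000
Variance = 138.8571
SD = sqrt(138.8571) = 11.7838

SD = 11.7838


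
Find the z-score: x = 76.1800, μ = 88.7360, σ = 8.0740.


z = (76.1800 - 88.7360)/8.0740
= -12.5560/8.0740
= -1.5551

z = -1.5551


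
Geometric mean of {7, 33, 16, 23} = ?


Product = 7 × 33 × 16 × 23 = 85008
GM = 85008^(1/4) = 17.0752

GM = 17.0752


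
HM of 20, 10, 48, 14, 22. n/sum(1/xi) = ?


Sum of reciprocals = 1/20 + 1/10 + 1/48 + 1/14 + 1/22 = 0.287716
HM = 5/0.287716 = 17.3782

HM = 17.3782


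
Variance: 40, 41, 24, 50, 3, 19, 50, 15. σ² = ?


Mean = 30.2500
Squared deviations: 95.0625, 115.5625, 39.0625, 390.0625, 742.5625, 126.5625, 390.0625, 232.5625
Sum = 2131.5000
Variance = 2131.5000/8 = 266.4375

Variance = 266.4375


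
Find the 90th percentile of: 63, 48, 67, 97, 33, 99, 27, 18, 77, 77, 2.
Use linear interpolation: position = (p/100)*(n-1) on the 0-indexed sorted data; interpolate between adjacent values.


Sorted: 2, 18, 27, 33, 48, 63, 67, 77, 77, 97, 99
n = 11
Index = 90/100 * 10 = 9.0000
Lower = data[9] = 97, Upper = data[10] = 99
P90 = 97 + 0*(2) = 97.0000

P90 = 97.0000


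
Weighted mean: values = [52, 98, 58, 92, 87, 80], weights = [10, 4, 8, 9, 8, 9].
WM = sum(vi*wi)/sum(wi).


Numerator = 52*10 + 98*4 + 58*8 + 92*9 + 87*8 + 80*9 = 3620
Denominator = 10 + 4 + 8 + 9 + 8 + 9 = 48
WM = 3620/48 = 75.4167

WM = 75.4167


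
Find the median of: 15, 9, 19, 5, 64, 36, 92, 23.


Sorted: 5, 9, 15, 19, 23, 36, 64, 92
n = 8 (even)
Middle values: 19 and 23
Median = (19+23)/2 = 21.0000

Median = 21.0000


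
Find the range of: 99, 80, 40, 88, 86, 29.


Max = 99, Min = 29
Range = 99 - 29 = 70

Range = 70


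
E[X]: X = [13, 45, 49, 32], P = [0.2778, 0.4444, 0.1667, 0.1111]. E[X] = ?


E[X] = 13*0.2778 + 45*0.4444 + 49*0.1667 + 32*0.1111
= 3.6114 + 19.9980 + 8.1683 + 3.5552
= 35.3329

E[X] = 35.3329


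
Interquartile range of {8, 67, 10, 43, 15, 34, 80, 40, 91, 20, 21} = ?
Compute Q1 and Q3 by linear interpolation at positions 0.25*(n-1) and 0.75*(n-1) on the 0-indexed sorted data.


Sorted: 8, 10, 15, 20, 21, 34, 40, 43, 67, 80, 91
Q1 (25th %ile) = 17.5000
Q3 (75th %ile) = 55.0000
IQR = 55.0000 - 17.5000 = 37.5000

IQR = 37.5000


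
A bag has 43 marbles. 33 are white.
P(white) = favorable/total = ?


P = 33/43 = 0.7674

P = 0.7674


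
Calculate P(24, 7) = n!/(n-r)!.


P(24,7) = 24!/17!
= 620448401733239439360000/355687428096000
= 1744364160

P(24,7) = 1744364160


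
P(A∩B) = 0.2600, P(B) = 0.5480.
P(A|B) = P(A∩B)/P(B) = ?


P(A|B) = 0.2600/0.5480 = 0.4745

P(A|B) = 0.4745


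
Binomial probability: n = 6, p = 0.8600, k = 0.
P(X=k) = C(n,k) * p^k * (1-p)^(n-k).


C(6,0) = 1
p^0 = 1.000000
(1-p)^6 = 7.529536e-06
P = 1 * 1.000000 * 7.529536e-06 = 7.5295e-06

P(X=0) = 7.5295e-06


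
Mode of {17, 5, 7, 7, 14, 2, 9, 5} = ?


Frequencies: 2:1, 5:2, 7:2, 9:1, 14:1, 17:1
Max frequency = 2
Mode = 5, 7

Mode = 5, 7


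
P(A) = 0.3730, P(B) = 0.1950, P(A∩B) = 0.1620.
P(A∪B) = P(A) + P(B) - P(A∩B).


P(A∪B) = 0.3730 + 0.1950 - 0.1620
= 0.5680 - 0.1620
= 0.4060

P(A∪B) = 0.4060


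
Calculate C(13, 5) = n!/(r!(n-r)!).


C(13,5) = 13!/(5! × 8!)
= 6227020800/(120 × 40320)
= 1287

C(13,5) = 1287


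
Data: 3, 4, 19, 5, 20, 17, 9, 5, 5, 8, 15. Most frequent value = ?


Frequencies: 3:1, 4:1, 5:3, 8:1, 9:1, 15:1, 17:1, 19:1, 20:1
Max frequency = 3
Mode = 5

Mode = 5


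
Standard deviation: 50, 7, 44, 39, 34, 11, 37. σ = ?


Mean = 31.7143
Variance = 230.2041
SD = sqrt(230.2041) = 15.1725

SD = 15.1725


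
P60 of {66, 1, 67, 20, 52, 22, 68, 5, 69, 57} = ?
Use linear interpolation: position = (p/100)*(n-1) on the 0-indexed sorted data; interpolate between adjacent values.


Sorted: 1, 5, 20, 22, 52, 57, 66, 67, 68, 69
n = 10
Index = 60/100 * 9 = 5.4000
Lower = data[5] = 57, Upper = data[6] = 66
P60 = 57 + 0.4000*(9) = 60.6000

P60 = 60.6000


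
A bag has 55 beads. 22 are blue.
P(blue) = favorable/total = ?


P = 22/55 = 0.4000

P = 0.4000


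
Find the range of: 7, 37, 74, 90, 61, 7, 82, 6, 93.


Max = 93, Min = 6
Range = 93 - 6 = 87

Range = 87


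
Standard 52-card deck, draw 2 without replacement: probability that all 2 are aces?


P(all aces) = (4/52) × (3/51)
= 0.0045

P = 0.0045


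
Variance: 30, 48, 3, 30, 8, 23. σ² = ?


Mean = 23.6667
Squared deviations: 40.1111, 592.1111, 427.1111, 40.1111, 245.4444, 0.4444
Sum = 1345.3333
Variance = 1345.3333/6 = 224.2222

Variance = 224.2222


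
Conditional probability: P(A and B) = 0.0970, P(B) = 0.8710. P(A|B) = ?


P(A|B) = 0.0970/0.8710 = 0.1114

P(A|B) = 0.1114


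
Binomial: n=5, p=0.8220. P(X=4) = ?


C(5,4) = 5
p^4 = 0.456549
(1-p)^1 = 0.178000
P = 5 * 0.456549 * 0.178000 = 0.4063

P(X=4) = 0.4063


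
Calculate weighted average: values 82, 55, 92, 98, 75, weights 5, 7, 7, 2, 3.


Numerator = 82*5 + 55*7 + 92*7 + 98*2 + 75*3 = 1860
Denominator = 5 + 7 + 7 + 2 + 3 = 24
WM = 1860/24 = 77.5000

WM = 77.5000


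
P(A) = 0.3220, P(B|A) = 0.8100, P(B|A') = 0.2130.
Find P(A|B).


P(B) = P(B|A)*P(A) + P(B|A')*P(A')
= 0.8100*0.3220 + 0.2130*0.6780
= 0.260820 + 0.144414 = 0.405234
P(A|B) = 0.260820/0.405234 = 0.6436

P(A|B) = 0.6436


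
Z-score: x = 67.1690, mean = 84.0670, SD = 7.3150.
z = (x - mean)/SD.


z = (67.1690 - 84.0670)/7.3150
= -16.8980/7.3150
= -2.3100

z = -2.3100


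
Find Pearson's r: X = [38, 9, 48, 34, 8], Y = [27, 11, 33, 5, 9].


Mean X = 27.4000, Mean Y = 17.0000
SD X = 16.094720, SD Y = 10.954451
Cov = 124.400000
r = 124.400000/(16.094720*10.954451) = 0.7056

r = 0.7056


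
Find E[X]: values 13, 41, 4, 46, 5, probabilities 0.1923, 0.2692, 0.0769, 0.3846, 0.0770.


E[X] = 13*0.1923 + 41*0.2692 + 4*0.0769 + 46*0.3846 + 5*0.0770
= 2.4999 + 11.0372 + 0.3076 + 17.6916 + 0.3850
= 31.9213

E[X] = 31.9213


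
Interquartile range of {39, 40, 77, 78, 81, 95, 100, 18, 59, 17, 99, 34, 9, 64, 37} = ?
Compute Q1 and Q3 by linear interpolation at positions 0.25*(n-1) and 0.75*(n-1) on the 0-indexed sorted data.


Sorted: 9, 17, 18, 34, 37, 39, 40, 59, 64, 77, 78, 81, 95, 99, 100
Q1 (25th %ile) = 35.5000
Q3 (75th %ile) = 79.5000
IQR = 79.5000 - 35.5000 = 44.0000

IQR = 44.0000


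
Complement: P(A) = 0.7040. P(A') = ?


P(not A) = 1 - 0.7040 = 0.2960

P(not A) = 0.2960


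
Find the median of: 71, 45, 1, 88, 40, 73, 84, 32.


Sorted: 1, 32, 40, 45, 71, 73, 84, 88
n = 8 (even)
Middle values: 45 and 71
Median = (45+71)/2 = 58.0000

Median = 58.0000


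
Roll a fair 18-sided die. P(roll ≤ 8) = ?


Favorable outcomes (roll ≤ 8): 8
Total outcomes = 18
P = 8/18 = 0.4444

P = 0.4444


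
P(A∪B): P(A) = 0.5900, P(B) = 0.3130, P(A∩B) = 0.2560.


P(A∪B) = 0.5900 + 0.3130 - 0.2560
= 0.9030 - 0.2560
= 0.6470

P(A∪B) = 0.6470


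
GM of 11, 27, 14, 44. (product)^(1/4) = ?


Product = 11 × 27 × 14 × 44 = 182952
GM = 182952^(1/4) = 20.6816

GM = 20.6816


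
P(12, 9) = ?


P(12,9) = 12!/3!
= 479001600/6
= 79833600

P(12,9) = 79833600


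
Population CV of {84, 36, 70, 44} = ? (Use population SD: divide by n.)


Mean = 58.5000
SD = 19.3585
CV = (19.3585/58.5000)*100 = 33.0914%

CV = 33.0914%


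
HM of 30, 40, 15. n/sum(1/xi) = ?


Sum of reciprocals = 1/30 + 1/40 + 1/15 = 0.125000
HM = 3/0.125000 = 24.0000

HM = 24.0000


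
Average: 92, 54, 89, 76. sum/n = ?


Sum = 92 + 54 + 89 + 76 = 311
n = 4
Mean = 311/4 = 77.7500

Mean = 77.7500


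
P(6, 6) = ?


P(6,6) = 6!/0!
= 720/1
= 720

P(6,6) = 720


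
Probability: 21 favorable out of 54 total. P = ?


P = 21/54 = 0.3889

P = 0.3889


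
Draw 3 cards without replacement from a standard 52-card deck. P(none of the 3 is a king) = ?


P(no kings) = (48/52) × (47/51) × (46/50)
= 0.7826

P = 0.7826


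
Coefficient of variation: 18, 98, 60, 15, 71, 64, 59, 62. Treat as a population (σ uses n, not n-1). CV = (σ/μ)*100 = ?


Mean = 55.8750
SD = 25.5902
CV = (25.5902/55.8750)*100 = 45.7991%

CV = 45.7991%


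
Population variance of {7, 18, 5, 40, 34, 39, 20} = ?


Mean = 23.2857
Squared deviations: 265.2245, 27.9388, 334.3673, 279.3673, 114.7959, 246.9388, 10.7959
Sum = 1279.4286
Variance = 1279.4286/7 = 182.7755

Variance = 182.7755


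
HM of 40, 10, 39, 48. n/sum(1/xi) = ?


Sum of reciprocals = 1/40 + 1/10 + 1/39 + 1/48 = 0.171474
HM = 4/0.171474 = 23.3271

HM = 23.3271


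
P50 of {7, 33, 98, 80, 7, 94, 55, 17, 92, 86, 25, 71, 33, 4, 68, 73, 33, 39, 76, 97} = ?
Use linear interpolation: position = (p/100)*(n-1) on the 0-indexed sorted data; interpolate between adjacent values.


Sorted: 4, 7, 7, 17, 25, 33, 33, 33, 39, 55, 68, 71, 73, 76, 80, 86, 92, 94, 97, 98
n = 20
Index = 50/100 * 19 = 9.5000
Lower = data[9] = 55, Upper = data[10] = 68
P50 = 55 + 0.5000*(13) = 61.5000

P50 = 61.5000


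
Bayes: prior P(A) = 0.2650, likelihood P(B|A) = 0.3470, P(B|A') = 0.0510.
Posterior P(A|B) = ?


P(B) = P(B|A)*P(A) + P(B|A')*P(A')
= 0.3470*0.2650 + 0.0510*0.7350
= 0.091955 + 0.037485 = 0.129440
P(A|B) = 0.091955/0.129440 = 0.7104

P(A|B) = 0.7104


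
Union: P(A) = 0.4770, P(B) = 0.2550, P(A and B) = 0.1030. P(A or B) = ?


P(A∪B) = 0.4770 + 0.2550 - 0.1030
= 0.7320 - 0.1030
= 0.6290

P(A∪B) = 0.6290


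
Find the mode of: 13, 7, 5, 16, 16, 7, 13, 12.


Frequencies: 5:1, 7:2, 12:1, 13:2, 16:2
Max frequency = 2
Mode = 7, 13, 16

Mode = 7, 13, 16


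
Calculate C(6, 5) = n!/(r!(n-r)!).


C(6,5) = 6!/(5! × 1!)
= 720/(120 × 1)
= 6

C(6,5) = 6


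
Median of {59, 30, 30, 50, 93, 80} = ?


Sorted: 30, 30, 50, 59, 80, 93
n = 6 (even)
Middle values: 50 and 59
Median = (50+59)/2 = 54.5000

Median = 54.5000


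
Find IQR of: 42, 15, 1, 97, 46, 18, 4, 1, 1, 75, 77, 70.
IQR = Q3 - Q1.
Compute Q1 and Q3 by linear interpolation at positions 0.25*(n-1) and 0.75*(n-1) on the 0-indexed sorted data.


Sorted: 1, 1, 1, 4, 15, 18, 42, 46, 70, 75, 77, 97
Q1 (25th %ile) = 3.2500
Q3 (75th %ile) = 71.2500
IQR = 71.2500 - 3.2500 = 68.0000

IQR = 68.0000


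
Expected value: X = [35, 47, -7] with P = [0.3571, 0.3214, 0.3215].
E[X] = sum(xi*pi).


E[X] = 35*0.3571 + 47*0.3214 - 7*0.3215
= 12.4985 + 15.1058 - 2.2505
= 25.3538

E[X] = 25.3538


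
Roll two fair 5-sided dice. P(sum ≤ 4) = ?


Total outcomes = 5×5 = 25
Favorable (sum ≤ 4): 6
P = 6/25 = 0.2400

P = 0.2400


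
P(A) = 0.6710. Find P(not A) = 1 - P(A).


P(not A) = 1 - 0.6710 = 0.3290

P(not A) = 0.3290


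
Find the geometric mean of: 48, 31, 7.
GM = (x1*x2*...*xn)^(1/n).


Product = 48 × 31 × 7 = 10416
GM = 10416^(1/3) = 21.8390

GM = 21.8390


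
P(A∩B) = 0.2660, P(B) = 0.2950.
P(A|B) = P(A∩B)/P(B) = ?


P(A|B) = 0.2660/0.2950 = 0.9017

P(A|B) = 0.9017


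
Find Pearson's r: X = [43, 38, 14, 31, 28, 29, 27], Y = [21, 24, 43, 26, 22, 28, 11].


Mean X = 30.0000, Mean Y = 25.0000
SD X = 8.485281, SD Y = 8.912271
Cov = -43.142857
r = -43.142857/(8.485281*8.912271) = -0.5705

r = -0.5705


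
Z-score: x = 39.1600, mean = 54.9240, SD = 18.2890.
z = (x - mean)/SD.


z = (39.1600 - 54.9240)/18.2890
= -15.7640/18.2890
= -0.8619

z = -0.8619


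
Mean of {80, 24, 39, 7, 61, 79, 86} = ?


Sum = 80 + 24 + 39 + 7 + 61 + 79 + 86 = 376
n = 7
Mean = 376/7 = 53.7143

Mean = 53.7143


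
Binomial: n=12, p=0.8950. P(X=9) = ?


C(12,9) = 220
p^9 = 0.368474
(1-p)^3 = 0.001158
P = 220 * 0.368474 * 0.001158 = 0.0938

P(X=9) = 0.0938


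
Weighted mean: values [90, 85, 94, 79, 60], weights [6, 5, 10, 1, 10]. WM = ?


Numerator = 90*6 + 85*5 + 94*10 + 79*1 + 60*10 = 2584
Denominator = 6 + 5 + 10 + 1 + 10 = 32
WM = 2584/32 = 80.7500

WM = 80.7500


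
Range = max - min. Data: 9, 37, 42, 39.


Max = 42, Min = 9
Range = 42 - 9 = 33

Range = 33


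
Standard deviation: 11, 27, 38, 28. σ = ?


Mean = 26.0000
Variance = 93.5000
SD = sqrt(93.5000) = 9.6695

SD = 9.6695


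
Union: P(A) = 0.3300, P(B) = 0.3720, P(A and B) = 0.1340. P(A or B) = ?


P(A∪B) = 0.3300 + 0.3720 - 0.1340
= 0.7020 - 0.1340
= 0.5680

P(A∪B) = 0.5680


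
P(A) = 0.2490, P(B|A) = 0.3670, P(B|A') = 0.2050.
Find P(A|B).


P(B) = P(B|A)*P(A) + P(B|A')*P(A')
= 0.3670*0.2490 + 0.2050*0.7510
= 0.091383 + 0.153955 = 0.245338
P(A|B) = 0.091383/0.245338 = 0.3725

P(A|B) = 0.3725


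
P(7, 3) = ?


P(7,3) = 7!/4!
= 5040/24
= 210

P(7,3) = 210


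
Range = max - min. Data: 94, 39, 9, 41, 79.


Max = 94, Min = 9
Range = 94 - 9 = 85

Range = 85


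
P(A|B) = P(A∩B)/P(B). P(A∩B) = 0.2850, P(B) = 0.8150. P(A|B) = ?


P(A|B) = 0.2850/0.8150 = 0.3497

P(A|B) = 0.3497


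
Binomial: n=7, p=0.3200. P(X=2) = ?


C(7,2) = 21
p^2 = 0.102400
(1-p)^5 = 0.145393
P = 21 * 0.102400 * 0.145393 = 0.3127

P(X=2) = 0.3127


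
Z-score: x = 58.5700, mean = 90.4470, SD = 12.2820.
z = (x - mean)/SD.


z = (58.5700 - 90.4470)/12.2820
= -31.8770/12.2820
= -2.5954

z = -2.5954


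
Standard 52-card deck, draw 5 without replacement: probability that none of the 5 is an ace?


P(no aces) = (48/52) × (47/51) × (46/50) × (45/49) × (44/48)
= 0.6588

P = 0.6588


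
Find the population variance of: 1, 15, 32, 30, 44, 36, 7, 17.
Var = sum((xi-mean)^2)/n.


Mean = 22.7500
Squared deviations: 473.0625, 60.0625, 85.5625, 52.5625, 451.5625, 175.5625, 248.0625, 33.0625
Sum = 1579.5000
Variance = 1579.5000/8 = 197.4375

Variance = 197.4375


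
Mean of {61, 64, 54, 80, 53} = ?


Sum = 61 + 64 + 54 + 80 + 53 = 312
n = 5
Mean = 312/5 = 62.4000

Mean = 62.4000


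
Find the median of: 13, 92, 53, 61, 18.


Sorted: 13, 18, 53, 61, 92
n = 5 (odd)
Middle value = 53

Median = 53


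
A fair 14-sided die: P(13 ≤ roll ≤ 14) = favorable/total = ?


Favorable outcomes (13 ≤ roll ≤ 14): 2
Total outcomes = 14
P = 2/14 = 0.1429

P = 0.1429


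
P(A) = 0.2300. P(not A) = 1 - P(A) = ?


P(not A) = 1 - 0.2300 = 0.7700

P(not A) = 0.7700


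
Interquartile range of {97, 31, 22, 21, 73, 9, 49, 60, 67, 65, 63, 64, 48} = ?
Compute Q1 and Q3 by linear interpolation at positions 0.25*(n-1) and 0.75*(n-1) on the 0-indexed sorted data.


Sorted: 9, 21, 22, 31, 48, 49, 60, 63, 64, 65, 67, 73, 97
Q1 (25th %ile) = 31.0000
Q3 (75th %ile) = 65.0000
IQR = 65.0000 - 31.0000 = 34.0000

IQR = 34.0000


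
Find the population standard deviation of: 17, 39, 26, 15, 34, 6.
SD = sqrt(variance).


Mean = 22.8333
Variance = 129.1389
SD = sqrt(129.1389) = 11.3639

SD = 11.3639


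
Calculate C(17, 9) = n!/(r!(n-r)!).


C(17,9) = 17!/(9! × 8!)
= 355687428096000/(362880 × 40320)
= 24310

C(17,9) = 24310


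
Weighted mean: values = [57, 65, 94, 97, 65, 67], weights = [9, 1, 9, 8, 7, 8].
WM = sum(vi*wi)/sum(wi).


Numerator = 57*9 + 65*1 + 94*9 + 97*8 + 65*7 + 67*8 = 3191
Denominator = 9 + 1 + 9 + 8 + 7 + 8 = 42
WM = 3191/42 = 75.9762

WM = 75.9762


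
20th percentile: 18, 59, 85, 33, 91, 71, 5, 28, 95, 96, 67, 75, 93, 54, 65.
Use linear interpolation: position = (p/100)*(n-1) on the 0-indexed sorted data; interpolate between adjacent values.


Sorted: 5, 18, 28, 33, 54, 59, 65, 67, 71, 75, 85, 91, 93, 95, 96
n = 15
Index = 20/100 * 14 = 2.8000
Lower = data[2] = 28, Upper = data[3] = 33
P20 = 28 + 0.8000*(5) = 32.0000

P20 = 32.0000


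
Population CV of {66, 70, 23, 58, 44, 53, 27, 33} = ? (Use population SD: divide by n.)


Mean = 46.7500
SD = 16.6864
CV = (16.6864/46.7500)*100 = 35.6929%

CV = 35.6929%


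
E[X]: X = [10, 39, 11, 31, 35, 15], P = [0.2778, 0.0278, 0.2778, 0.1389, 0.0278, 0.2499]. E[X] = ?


E[X] = 10*0.2778 + 39*0.0278 + 11*0.2778 + 31*0.1389 + 35*0.0278 + 15*0.2499
= 2.7780 + 1.0842 + 3.0558 + 4.3059 + 0.9730 + 3.7485
= 15.9454

E[X] = 15.9454


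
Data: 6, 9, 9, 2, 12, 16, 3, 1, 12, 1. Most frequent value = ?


Frequencies: 1:2, 2:1, 3:1, 6:1, 9:2, 12:2, 16:1
Max frequency = 2
Mode = 1, 9, 12

Mode = 1, 9, 12


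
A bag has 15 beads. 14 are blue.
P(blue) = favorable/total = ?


P = 14/15 = 0.9333

P = 0.9333


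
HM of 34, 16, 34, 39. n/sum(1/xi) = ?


Sum of reciprocals = 1/34 + 1/16 + 1/34 + 1/39 = 0.146965
HM = 4/0.146965 = 27.2174

HM = 27.2174


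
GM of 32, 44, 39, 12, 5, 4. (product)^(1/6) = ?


Product = 32 × 44 × 39 × 12 × 5 × 4 = 13178880
GM = 13178880^(1/6) = 15.3690

GM = 15.3690


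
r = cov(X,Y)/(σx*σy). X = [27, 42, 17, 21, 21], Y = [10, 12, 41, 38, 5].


Mean X = 25.6000, Mean Y = 21.2000
SD X = 8.800000, SD Y = 15.144636
Cov = -67.920000
r = -67.920000/(8.800000*15.144636) = -0.5096

r = -0.5096


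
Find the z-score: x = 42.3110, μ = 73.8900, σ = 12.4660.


z = (42.3110 - 73.8900)/12.4660
= -31.5790/12.4660
= -2.5332

z = -2.5332


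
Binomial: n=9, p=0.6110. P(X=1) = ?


C(9,1) = 9
p^1 = 0.611000
(1-p)^8 = 0.000524
P = 9 * 0.611000 * 0.000524 = 0.0029

P(X=1) = 0.0029


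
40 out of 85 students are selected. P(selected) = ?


P = 40/85 = 0.4706

P = 0.4706


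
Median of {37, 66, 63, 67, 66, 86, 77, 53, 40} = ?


Sorted: 37, 40, 53, 63, 66, 66, 67, 77, 86
n = 9 (odd)
Middle value = 66

Median = 66


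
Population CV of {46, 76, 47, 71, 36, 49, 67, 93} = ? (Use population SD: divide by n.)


Mean = 60.6250
SD = 17.9370
CV = (17.9370/60.6250)*100 = 29.5867%

CV = 29.5867%


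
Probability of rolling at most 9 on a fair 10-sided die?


Favorable outcomes (roll ≤ 9): 9
Total outcomes = 10
P = 9/10 = 0.9000

P = 0.9000


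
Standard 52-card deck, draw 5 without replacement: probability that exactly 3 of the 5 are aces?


Hypergeometric: P(X=3) = C(4,3)·C(48,2) / C(52,5)
= 4 × 1128 / 2598960
= 4512/2598960 = 0.0017

P = 0.0017


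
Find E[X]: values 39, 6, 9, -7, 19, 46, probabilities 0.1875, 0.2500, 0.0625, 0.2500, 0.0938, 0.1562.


E[X] = 39*0.1875 + 6*0.2500 + 9*0.0625 - 7*0.2500 + 19*0.0938 + 46*0.1562
= 7.3125 + 1.5000 + 0.5625 - 1.7500 + 1.7822 + 7.1852
= 16.5924

E[X] = 16.5924


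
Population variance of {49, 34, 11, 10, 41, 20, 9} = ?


Mean = 24.8571
Squared deviations: 582.8776, 83.5918, 192.0204, 220.7347, 260.5918, 23.5918, 251.4490
Sum = 1614.8571
Variance = 1614.8571/7 = 230.6939

Variance = 230.6939


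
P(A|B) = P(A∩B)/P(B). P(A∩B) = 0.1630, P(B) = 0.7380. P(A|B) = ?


P(A|B) = 0.1630/0.7380 = 0.2209

P(A|B) = 0.2209


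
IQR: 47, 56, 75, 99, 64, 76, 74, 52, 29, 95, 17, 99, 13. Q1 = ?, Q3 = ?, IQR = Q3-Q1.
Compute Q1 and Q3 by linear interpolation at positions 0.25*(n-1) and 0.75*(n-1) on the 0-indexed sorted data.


Sorted: 13, 17, 29, 47, 52, 56, 64, 74, 75, 76, 95, 99, 99
Q1 (25th %ile) = 47.0000
Q3 (75th %ile) = 76.0000
IQR = 76.0000 - 47.0000 = 29.0000

IQR = 29.0000


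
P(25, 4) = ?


P(25,4) = 25!/21!
= 15511210043330985984000000/51090942171709440000
= 303600

P(25,4) = 303600


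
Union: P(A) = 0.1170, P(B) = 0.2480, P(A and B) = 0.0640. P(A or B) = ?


P(A∪B) = 0.1170 + 0.2480 - 0.0640
= 0.3650 - 0.0640
= 0.3010

P(A∪B) = 0.3010
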